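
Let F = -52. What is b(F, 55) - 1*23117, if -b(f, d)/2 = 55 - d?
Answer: -23117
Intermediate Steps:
b(f, d) = -110 + 2*d (b(f, d) = -2*(55 - d) = -110 + 2*d)
b(F, 55) - 1*23117 = (-110 + 2*55) - 1*23117 = (-110 + 110) - 23117 = 0 - 23117 = -23117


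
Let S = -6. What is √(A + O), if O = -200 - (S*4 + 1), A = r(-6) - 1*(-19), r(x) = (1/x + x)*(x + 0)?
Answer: 11*I ≈ 11.0*I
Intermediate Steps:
r(x) = x*(x + 1/x) (r(x) = (x + 1/x)*x = x*(x + 1/x))
A = 56 (A = (1 + (-6)²) - 1*(-19) = (1 + 36) + 19 = 37 + 19 = 56)
O = -177 (O = -200 - (-6*4 + 1) = -200 - (-24 + 1) = -200 - 1*(-23) = -200 + 23 = -177)
√(A + O) = √(56 - 177) = √(-121) = 11*I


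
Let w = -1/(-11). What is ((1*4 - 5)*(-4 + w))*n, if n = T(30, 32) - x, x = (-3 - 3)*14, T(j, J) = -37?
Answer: 2021/11 ≈ 183.73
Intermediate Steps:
w = 1/11 (w = -1*(-1/11) = 1/11 ≈ 0.090909)
x = -84 (x = -6*14 = -84)
n = 47 (n = -37 - 1*(-84) = -37 + 84 = 47)
((1*4 - 5)*(-4 + w))*n = ((1*4 - 5)*(-4 + 1/11))*47 = ((4 - 5)*(-43/11))*47 = -1*(-43/11)*47 = (43/11)*47 = 2021/11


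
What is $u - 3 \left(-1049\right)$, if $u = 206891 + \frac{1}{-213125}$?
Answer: $\frac{44764348749}{213125} \approx 2.1004 \cdot 10^{5}$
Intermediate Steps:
$u = \frac{44093644374}{213125}$ ($u = 206891 - \frac{1}{213125} = \frac{44093644374}{213125} \approx 2.0689 \cdot 10^{5}$)
$u - 3 \left(-1049\right) = \frac{44093644374}{213125} - 3 \left(-1049\right) = \frac{44093644374}{213125} - -3147 = \frac{44093644374}{213125} + 3147 = \frac{44764348749}{213125}$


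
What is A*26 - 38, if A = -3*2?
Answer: -194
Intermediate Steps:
A = -6
A*26 - 38 = -6*26 - 38 = -156 - 38 = -194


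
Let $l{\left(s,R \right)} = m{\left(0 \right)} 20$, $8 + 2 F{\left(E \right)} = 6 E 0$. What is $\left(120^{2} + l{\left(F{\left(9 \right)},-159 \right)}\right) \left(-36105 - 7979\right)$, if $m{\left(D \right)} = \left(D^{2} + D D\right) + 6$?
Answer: $-640099680$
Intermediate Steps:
$m{\left(D \right)} = 6 + 2 D^{2}$ ($m{\left(D \right)} = \left(D^{2} + D^{2}\right) + 6 = 2 D^{2} + 6 = 6 + 2 D^{2}$)
$F{\left(E \right)} = -4$ ($F{\left(E \right)} = -4 + \frac{6 E 0}{2} = -4 + \frac{1}{2} \cdot 0 = -4 + 0 = -4$)
$l{\left(s,R \right)} = 120$ ($l{\left(s,R \right)} = \left(6 + 2 \cdot 0^{2}\right) 20 = \left(6 + 2 \cdot 0\right) 20 = \left(6 + 0\right) 20 = 6 \cdot 20 = 120$)
$\left(120^{2} + l{\left(F{\left(9 \right)},-159 \right)}\right) \left(-36105 - 7979\right) = \left(120^{2} + 120\right) \left(-36105 - 7979\right) = \left(14400 + 120\right) \left(-44084\right) = 14520 \left(-44084\right) = -640099680$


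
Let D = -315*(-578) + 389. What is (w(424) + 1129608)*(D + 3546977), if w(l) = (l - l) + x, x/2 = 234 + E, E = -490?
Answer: 4210891269856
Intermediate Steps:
D = 182459 (D = 182070 + 389 = 182459)
x = -512 (x = 2*(234 - 490) = 2*(-256) = -512)
w(l) = -512 (w(l) = (l - l) - 512 = 0 - 512 = -512)
(w(424) + 1129608)*(D + 3546977) = (-512 + 1129608)*(182459 + 3546977) = 1129096*3729436 = 4210891269856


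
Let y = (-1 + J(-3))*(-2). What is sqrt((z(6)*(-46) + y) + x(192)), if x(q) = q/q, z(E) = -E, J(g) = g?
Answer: sqrt(285) ≈ 16.882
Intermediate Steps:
y = 8 (y = (-1 - 3)*(-2) = -4*(-2) = 8)
x(q) = 1
sqrt((z(6)*(-46) + y) + x(192)) = sqrt((-1*6*(-46) + 8) + 1) = sqrt((-6*(-46) + 8) + 1) = sqrt((276 + 8) + 1) = sqrt(284 + 1) = sqrt(285)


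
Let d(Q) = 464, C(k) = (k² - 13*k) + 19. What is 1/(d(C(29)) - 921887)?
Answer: -1/921423 ≈ -1.0853e-6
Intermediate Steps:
C(k) = 19 + k² - 13*k
1/(d(C(29)) - 921887) = 1/(464 - 921887) = 1/(-921423) = -1/921423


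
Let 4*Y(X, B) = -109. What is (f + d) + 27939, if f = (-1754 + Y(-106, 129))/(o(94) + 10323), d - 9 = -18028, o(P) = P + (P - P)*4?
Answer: 413339435/41668 ≈ 9919.8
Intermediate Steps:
Y(X, B) = -109/4 (Y(X, B) = (1/4)*(-109) = -109/4)
o(P) = P (o(P) = P + 0*4 = P + 0 = P)
d = -18019 (d = 9 - 18028 = -18019)
f = -7125/41668 (f = (-1754 - 109/4)/(94 + 10323) = -7125/4/10417 = -7125/4*1/10417 = -7125/41668 ≈ -0.17099)
(f + d) + 27939 = (-7125/41668 - 18019) + 27939 = -750822817/41668 + 27939 = 413339435/41668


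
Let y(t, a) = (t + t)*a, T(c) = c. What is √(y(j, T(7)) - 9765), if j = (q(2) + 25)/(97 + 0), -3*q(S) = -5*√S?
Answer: √(-826604415 + 20370*√2)/291 ≈ 98.798*I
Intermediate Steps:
q(S) = 5*√S/3 (q(S) = -(-5)*√S/3 = 5*√S/3)
j = 25/97 + 5*√2/291 (j = (5*√2/3 + 25)/(97 + 0) = (25 + 5*√2/3)/97 = (25 + 5*√2/3)*(1/97) = 25/97 + 5*√2/291 ≈ 0.28203)
y(t, a) = 2*a*t (y(t, a) = (2*t)*a = 2*a*t)
√(y(j, T(7)) - 9765) = √(2*7*(25/97 + 5*√2/291) - 9765) = √((350/97 + 70*√2/291) - 9765) = √(-946855/97 + 70*√2/291)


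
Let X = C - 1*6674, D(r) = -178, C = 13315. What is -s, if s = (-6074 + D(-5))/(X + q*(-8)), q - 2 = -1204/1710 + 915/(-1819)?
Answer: 9723391740/10318517029 ≈ 0.94232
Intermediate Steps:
q = 1233127/1555245 (q = 2 + (-1204/1710 + 915/(-1819)) = 2 + (-1204*1/1710 + 915*(-1/1819)) = 2 + (-602/855 - 915/1819) = 2 - 1877363/1555245 = 1233127/1555245 ≈ 0.79288)
X = 6641 (X = 13315 - 1*6674 = 13315 - 6674 = 6641)
s = -9723391740/10318517029 (s = (-6074 - 178)/(6641 + (1233127/1555245)*(-8)) = -6252/(6641 - 9865016/1555245) = -6252/10318517029/1555245 = -6252*1555245/10318517029 = -9723391740/10318517029 ≈ -0.94232)
-s = -1*(-9723391740/10318517029) = 9723391740/10318517029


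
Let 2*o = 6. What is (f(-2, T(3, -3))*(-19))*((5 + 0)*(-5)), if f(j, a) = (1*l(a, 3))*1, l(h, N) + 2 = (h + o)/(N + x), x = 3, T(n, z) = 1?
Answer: -1900/3 ≈ -633.33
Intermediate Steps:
o = 3 (o = (1/2)*6 = 3)
l(h, N) = -2 + (3 + h)/(3 + N) (l(h, N) = -2 + (h + 3)/(N + 3) = -2 + (3 + h)/(3 + N))
f(j, a) = -3/2 + a/6 (f(j, a) = (1*((-3 + a - 2*3)/(3 + 3)))*1 = (1*((-3 + a - 6)/6))*1 = (1*((-9 + a)/6))*1 = (1*(-3/2 + a/6))*1 = (-3/2 + a/6)*1 = -3/2 + a/6)
(f(-2, T(3, -3))*(-19))*((5 + 0)*(-5)) = ((-3/2 + (1/6)*1)*(-19))*((5 + 0)*(-5)) = ((-3/2 + 1/6)*(-19))*(5*(-5)) = -4/3*(-19)*(-25) = (76/3)*(-25) = -1900/3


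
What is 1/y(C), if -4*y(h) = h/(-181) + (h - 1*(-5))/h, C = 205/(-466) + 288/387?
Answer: -88452300664/385452808577 ≈ -0.22948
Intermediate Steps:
C = 6097/20038 (C = 205*(-1/466) + 288*(1/387) = -205/466 + 32/43 = 6097/20038 ≈ 0.30427)
y(h) = h/724 - (5 + h)/(4*h) (y(h) = -(h/(-181) + (h - 1*(-5))/h)/4 = -(h*(-1/181) + (h + 5)/h)/4 = -(-h/181 + (5 + h)/h)/4 = h/724 - (5 + h)/(4*h))
1/y(C) = 1/((-905 + 6097*(-181 + 6097/20038)/20038)/(724*(6097/20038))) = 1/((1/724)*(20038/6097)*(-905 + (6097/20038)*(-3620781/20038))) = 1/((1/724)*(20038/6097)*(-905 - 22075901757/401521444)) = 1/((1/724)*(20038/6097)*(-385452808577/401521444)) = 1/(-385452808577/88452300664) = -88452300664/385452808577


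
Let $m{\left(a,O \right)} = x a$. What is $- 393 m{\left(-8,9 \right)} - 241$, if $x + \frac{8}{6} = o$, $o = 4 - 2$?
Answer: $1855$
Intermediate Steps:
$o = 2$ ($o = 4 - 2 = 2$)
$x = \frac{2}{3}$ ($x = - \frac{4}{3} + 2 = \frac{2}{3} \approx 0.66667$)
$m{\left(a,O \right)} = \frac{2 a}{3}$
$- 393 m{\left(-8,9 \right)} - 241 = - 393 \cdot \frac{2}{3} \left(-8\right) - 241 = \left(-393\right) \left(- \frac{16}{3}\right) - 241 = 2096 - 241 = 1855$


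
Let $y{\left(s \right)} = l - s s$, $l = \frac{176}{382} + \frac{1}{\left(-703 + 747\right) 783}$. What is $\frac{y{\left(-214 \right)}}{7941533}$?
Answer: $- \frac{301349852305}{52257923728956} \approx -0.0057666$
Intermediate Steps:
$l = \frac{3031967}{6580332}$ ($l = 176 \cdot \frac{1}{382} + \frac{1}{44} \cdot \frac{1}{783} = \frac{88}{191} + \frac{1}{44} \cdot \frac{1}{783} = \frac{88}{191} + \frac{1}{34452} = \frac{3031967}{6580332} \approx 0.46076$)
$y{\left(s \right)} = \frac{3031967}{6580332} - s^{2}$ ($y{\left(s \right)} = \frac{3031967}{6580332} - s s = \frac{3031967}{6580332} - s^{2}$)
$\frac{y{\left(-214 \right)}}{7941533} = \frac{\frac{3031967}{6580332} - \left(-214\right)^{2}}{7941533} = \left(\frac{3031967}{6580332} - 45796\right) \frac{1}{7941533} = \left(- \frac{301349852305}{6580332}\right) \frac{1}{7941533} = - \frac{301349852305}{52257923728956}$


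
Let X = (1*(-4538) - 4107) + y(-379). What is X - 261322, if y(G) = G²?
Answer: -126326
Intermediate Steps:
X = 134996 (X = (1*(-4538) - 4107) + (-379)² = (-4538 - 4107) + 143641 = -8645 + 143641 = 134996)
X - 261322 = 134996 - 261322 = -126326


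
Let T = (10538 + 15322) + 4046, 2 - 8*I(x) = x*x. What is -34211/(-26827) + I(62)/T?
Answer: 4040921997/3209153048 ≈ 1.2592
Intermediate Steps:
I(x) = ¼ - x²/8 (I(x) = ¼ - x*x/8 = ¼ - x²/8)
T = 29906 (T = 25860 + 4046 = 29906)
-34211/(-26827) + I(62)/T = -34211/(-26827) + (¼ - ⅛*62²)/29906 = -34211*(-1/26827) + (¼ - ⅛*3844)*(1/29906) = 34211/26827 + (¼ - 961/2)*(1/29906) = 34211/26827 - 1921/4*1/29906 = 34211/26827 - 1921/119624 = 4040921997/3209153048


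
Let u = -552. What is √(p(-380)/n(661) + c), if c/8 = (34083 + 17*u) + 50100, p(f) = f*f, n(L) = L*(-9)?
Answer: 2*√588238707722/1983 ≈ 773.54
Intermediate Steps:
n(L) = -9*L
p(f) = f²
c = 598392 (c = 8*((34083 + 17*(-552)) + 50100) = 8*((34083 - 9384) + 50100) = 8*(24699 + 50100) = 8*74799 = 598392)
√(p(-380)/n(661) + c) = √((-380)²/((-9*661)) + 598392) = √(144400/(-5949) + 598392) = √(144400*(-1/5949) + 598392) = √(-144400/5949 + 598392) = √(3559689608/5949) = 2*√588238707722/1983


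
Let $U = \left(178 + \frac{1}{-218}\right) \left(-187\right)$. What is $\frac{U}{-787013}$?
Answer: $\frac{7256161}{171568834} \approx 0.042293$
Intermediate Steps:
$U = - \frac{7256161}{218}$ ($U = \left(178 - \frac{1}{218}\right) \left(-187\right) = \frac{38803}{218} \left(-187\right) = - \frac{7256161}{218} \approx -33285.0$)
$\frac{U}{-787013} = - \frac{7256161}{218 \left(-787013\right)} = \left(- \frac{7256161}{218}\right) \left(- \frac{1}{787013}\right) = \frac{7256161}{171568834}$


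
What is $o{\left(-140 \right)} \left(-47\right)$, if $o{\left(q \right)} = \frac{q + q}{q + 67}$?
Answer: $- \frac{13160}{73} \approx -180.27$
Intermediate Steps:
$o{\left(q \right)} = \frac{2 q}{67 + q}$
$o{\left(-140 \right)} \left(-47\right) = 2 \left(-140\right) \frac{1}{67 - 140} \left(-47\right) = 2 \left(-140\right) \frac{1}{-73} \left(-47\right) = 2 \left(-140\right) \left(- \frac{1}{73}\right) \left(-47\right) = \frac{280}{73} \left(-47\right) = - \frac{13160}{73}$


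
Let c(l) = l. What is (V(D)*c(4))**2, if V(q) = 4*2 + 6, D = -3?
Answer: 3136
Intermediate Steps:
V(q) = 14 (V(q) = 8 + 6 = 14)
(V(D)*c(4))**2 = (14*4)**2 = 56**2 = 3136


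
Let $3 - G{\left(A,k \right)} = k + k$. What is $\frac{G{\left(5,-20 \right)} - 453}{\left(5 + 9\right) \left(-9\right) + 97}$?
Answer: $\frac{410}{29} \approx 14.138$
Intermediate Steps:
$G{\left(A,k \right)} = 3 - 2 k$ ($G{\left(A,k \right)} = 3 - \left(k + k\right) = 3 - 2 k$)
$\frac{G{\left(5,-20 \right)} - 453}{\left(5 + 9\right) \left(-9\right) + 97} = \frac{\left(3 - -40\right) - 453}{\left(5 + 9\right) \left(-9\right) + 97} = \frac{\left(3 + 40\right) - 453}{14 \left(-9\right) + 97} = \frac{43 - 453}{-126 + 97} = - \frac{410}{-29} = \left(-410\right) \left(- \frac{1}{29}\right) = \frac{410}{29}$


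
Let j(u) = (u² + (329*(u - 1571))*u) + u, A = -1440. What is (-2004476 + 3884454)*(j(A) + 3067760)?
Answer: 2691435310511840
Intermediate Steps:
j(u) = u + u² + u*(-516859 + 329*u) (j(u) = (u² + (329*(-1571 + u))*u) + u = (u² + (-516859 + 329*u)*u) + u = (u² + u*(-516859 + 329*u)) + u = u + u² + u*(-516859 + 329*u))
(-2004476 + 3884454)*(j(A) + 3067760) = (-2004476 + 3884454)*(6*(-1440)*(-86143 + 55*(-1440)) + 3067760) = 1879978*(6*(-1440)*(-86143 - 79200) + 3067760) = 1879978*(6*(-1440)*(-165343) + 3067760) = 1879978*(1428563520 + 3067760) = 1879978*1431631280 = 2691435310511840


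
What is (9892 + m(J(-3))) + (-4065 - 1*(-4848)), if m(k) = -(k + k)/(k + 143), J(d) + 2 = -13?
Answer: 683215/64 ≈ 10675.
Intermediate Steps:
J(d) = -15 (J(d) = -2 - 13 = -15)
m(k) = -2*k/(143 + k)
(9892 + m(J(-3))) + (-4065 - 1*(-4848)) = (9892 - 2*(-15)/(143 - 15)) + (-4065 - 1*(-4848)) = (9892 - 2*(-15)/128) + (-4065 + 4848) = (9892 - 2*(-15)*1/128) + 783 = (9892 + 15/64) + 783 = 633103/64 + 783 = 683215/64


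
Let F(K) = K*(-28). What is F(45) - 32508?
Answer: -33768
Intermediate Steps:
F(K) = -28*K
F(45) - 32508 = -28*45 - 32508 = -1260 - 32508 = -33768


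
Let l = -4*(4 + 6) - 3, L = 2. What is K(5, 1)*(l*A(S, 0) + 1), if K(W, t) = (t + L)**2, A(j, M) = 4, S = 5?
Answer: -1539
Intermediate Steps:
K(W, t) = (2 + t)**2 (K(W, t) = (t + 2)**2 = (2 + t)**2)
l = -43 (l = -40 - 3 = -43)
K(5, 1)*(l*A(S, 0) + 1) = (2 + 1)**2*(-43*4 + 1) = 3**2*(-172 + 1) = 9*(-171) = -1539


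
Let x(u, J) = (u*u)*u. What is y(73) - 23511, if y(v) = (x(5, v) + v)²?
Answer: 15693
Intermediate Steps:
x(u, J) = u³ (x(u, J) = u²*u = u³)
y(v) = (125 + v)² (y(v) = (5³ + v)² = (125 + v)²)
y(73) - 23511 = (125 + 73)² - 23511 = 198² - 23511 = 39204 - 23511 = 15693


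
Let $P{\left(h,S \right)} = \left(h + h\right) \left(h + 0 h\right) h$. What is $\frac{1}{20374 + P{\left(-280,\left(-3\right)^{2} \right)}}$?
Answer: $- \frac{1}{43883626} \approx -2.2788 \cdot 10^{-8}$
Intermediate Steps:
$P{\left(h,S \right)} = 2 h^{3}$ ($P{\left(h,S \right)} = 2 h \left(h + 0\right) h = 2 h h h = 2 h^{2} h = 2 h^{3}$)
$\frac{1}{20374 + P{\left(-280,\left(-3\right)^{2} \right)}} = \frac{1}{20374 + 2 \left(-280\right)^{3}} = \frac{1}{20374 + 2 \left(-21952000\right)} = \frac{1}{20374 - 43904000} = \frac{1}{-43883626} = - \frac{1}{43883626}$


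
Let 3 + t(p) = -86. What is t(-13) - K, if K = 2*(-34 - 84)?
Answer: 147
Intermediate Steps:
t(p) = -89 (t(p) = -3 - 86 = -89)
K = -236 (K = 2*(-118) = -236)
t(-13) - K = -89 - 1*(-236) = -89 + 236 = 147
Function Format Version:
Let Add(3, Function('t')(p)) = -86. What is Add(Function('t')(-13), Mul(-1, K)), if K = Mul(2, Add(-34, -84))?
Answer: 147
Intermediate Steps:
Function('t')(p) = -89 (Function('t')(p) = Add(-3, -86) = -89)
K = -236 (K = Mul(2, -118) = -236)
Add(Function('t')(-13), Mul(-1, K)) = Add(-89, Mul(-1, -236)) = Add(-89, 236) = 147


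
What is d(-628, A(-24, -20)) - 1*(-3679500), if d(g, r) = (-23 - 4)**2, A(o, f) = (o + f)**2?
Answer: 3680229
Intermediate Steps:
A(o, f) = (f + o)**2
d(g, r) = 729 (d(g, r) = (-27)**2 = 729)
d(-628, A(-24, -20)) - 1*(-3679500) = 729 - 1*(-3679500) = 729 + 3679500 = 3680229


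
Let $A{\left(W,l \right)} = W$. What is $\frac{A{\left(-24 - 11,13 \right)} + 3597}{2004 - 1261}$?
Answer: $\frac{3562}{743} \approx 4.7941$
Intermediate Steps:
$\frac{A{\left(-24 - 11,13 \right)} + 3597}{2004 - 1261} = \frac{\left(-24 - 11\right) + 3597}{2004 - 1261} = \frac{-35 + 3597}{743} = 3562 \cdot \frac{1}{743} = \frac{3562}{743}$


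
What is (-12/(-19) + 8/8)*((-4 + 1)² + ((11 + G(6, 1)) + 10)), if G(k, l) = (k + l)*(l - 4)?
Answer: 279/19 ≈ 14.684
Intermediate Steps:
G(k, l) = (-4 + l)*(k + l) (G(k, l) = (k + l)*(-4 + l) = (-4 + l)*(k + l))
(-12/(-19) + 8/8)*((-4 + 1)² + ((11 + G(6, 1)) + 10)) = (-12/(-19) + 8/8)*((-4 + 1)² + ((11 + (1² - 4*6 - 4*1 + 6*1)) + 10)) = (-12*(-1/19) + 8*(⅛))*((-3)² + ((11 + (1 - 24 - 4 + 6)) + 10)) = (12/19 + 1)*(9 + ((11 - 21) + 10)) = 31*(9 + (-10 + 10))/19 = 31*(9 + 0)/19 = (31/19)*9 = 279/19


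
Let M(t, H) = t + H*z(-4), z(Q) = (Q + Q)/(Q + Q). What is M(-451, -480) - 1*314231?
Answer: -315162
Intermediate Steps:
z(Q) = 1 (z(Q) = (2*Q)/((2*Q)) = (2*Q)*(1/(2*Q)) = 1)
M(t, H) = H + t (M(t, H) = t + H*1 = t + H = H + t)
M(-451, -480) - 1*314231 = (-480 - 451) - 1*314231 = -931 - 314231 = -315162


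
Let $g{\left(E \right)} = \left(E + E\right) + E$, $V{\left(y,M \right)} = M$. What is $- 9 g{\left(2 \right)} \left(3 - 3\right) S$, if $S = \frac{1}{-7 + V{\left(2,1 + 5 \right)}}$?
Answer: $0$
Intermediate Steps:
$g{\left(E \right)} = 3 E$ ($g{\left(E \right)} = 2 E + E = 3 E$)
$S = -1$ ($S = \frac{1}{-7 + \left(1 + 5\right)} = \frac{1}{-7 + 6} = \frac{1}{-1} = -1$)
$- 9 g{\left(2 \right)} \left(3 - 3\right) S = - 9 \cdot 3 \cdot 2 \left(3 - 3\right) \left(-1\right) = - 9 \cdot 6 \cdot 0 \left(-1\right) = \left(-9\right) 0 \left(-1\right) = 0 \left(-1\right) = 0$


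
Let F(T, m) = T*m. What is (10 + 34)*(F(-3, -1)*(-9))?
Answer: -1188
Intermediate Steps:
(10 + 34)*(F(-3, -1)*(-9)) = (10 + 34)*(-3*(-1)*(-9)) = 44*(3*(-9)) = 44*(-27) = -1188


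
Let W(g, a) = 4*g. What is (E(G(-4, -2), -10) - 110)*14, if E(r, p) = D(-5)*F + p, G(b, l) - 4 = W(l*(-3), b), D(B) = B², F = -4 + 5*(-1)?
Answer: -4830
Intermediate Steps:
F = -9 (F = -4 - 5 = -9)
G(b, l) = 4 - 12*l (G(b, l) = 4 + 4*(l*(-3)) = 4 + 4*(-3*l) = 4 - 12*l)
E(r, p) = -225 + p (E(r, p) = (-5)²*(-9) + p = 25*(-9) + p = -225 + p)
(E(G(-4, -2), -10) - 110)*14 = ((-225 - 10) - 110)*14 = (-235 - 110)*14 = -345*14 = -4830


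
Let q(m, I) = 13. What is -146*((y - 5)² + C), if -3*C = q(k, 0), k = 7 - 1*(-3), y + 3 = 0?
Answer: -26134/3 ≈ -8711.3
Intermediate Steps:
y = -3 (y = -3 + 0 = -3)
k = 10 (k = 7 + 3 = 10)
C = -13/3 (C = -⅓*13 = -13/3 ≈ -4.3333)
-146*((y - 5)² + C) = -146*((-3 - 5)² - 13/3) = -146*((-8)² - 13/3) = -146*(64 - 13/3) = -146*179/3 = -26134/3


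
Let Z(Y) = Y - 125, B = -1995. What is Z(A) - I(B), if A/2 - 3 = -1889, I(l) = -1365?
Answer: -2532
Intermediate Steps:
A = -3772 (A = 6 + 2*(-1889) = 6 - 3778 = -3772)
Z(Y) = -125 + Y
Z(A) - I(B) = (-125 - 3772) - 1*(-1365) = -3897 + 1365 = -2532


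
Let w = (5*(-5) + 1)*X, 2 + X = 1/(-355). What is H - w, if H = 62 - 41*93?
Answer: -1348669/355 ≈ -3799.1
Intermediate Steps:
X = -711/355 (X = -2 + 1/(-355) = -2 - 1/355 = -711/355 ≈ -2.0028)
H = -3751 (H = 62 - 3813 = -3751)
w = 17064/355 (w = (5*(-5) + 1)*(-711/355) = (-25 + 1)*(-711/355) = -24*(-711/355) = 17064/355 ≈ 48.068)
H - w = -3751 - 1*17064/355 = -3751 - 17064/355 = -1348669/355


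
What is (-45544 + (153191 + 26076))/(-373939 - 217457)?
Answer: -133723/591396 ≈ -0.22611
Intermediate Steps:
(-45544 + (153191 + 26076))/(-373939 - 217457) = (-45544 + 179267)/(-591396) = 133723*(-1/591396) = -133723/591396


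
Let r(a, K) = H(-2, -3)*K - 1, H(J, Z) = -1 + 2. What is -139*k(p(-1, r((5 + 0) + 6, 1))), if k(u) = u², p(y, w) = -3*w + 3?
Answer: -1251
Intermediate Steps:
H(J, Z) = 1
r(a, K) = -1 + K (r(a, K) = 1*K - 1 = K - 1 = -1 + K)
p(y, w) = 3 - 3*w
-139*k(p(-1, r((5 + 0) + 6, 1))) = -139*(3 - 3*(-1 + 1))² = -139*(3 - 3*0)² = -139*(3 + 0)² = -139*3² = -139*9 = -1251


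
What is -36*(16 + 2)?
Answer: -648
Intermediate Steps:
-36*(16 + 2) = -36*18 = -648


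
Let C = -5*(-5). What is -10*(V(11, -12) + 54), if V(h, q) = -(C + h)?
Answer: -180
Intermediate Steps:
C = 25
V(h, q) = -25 - h (V(h, q) = -(25 + h) = -25 - h)
-10*(V(11, -12) + 54) = -10*((-25 - 1*11) + 54) = -10*((-25 - 11) + 54) = -10*(-36 + 54) = -10*18 = -180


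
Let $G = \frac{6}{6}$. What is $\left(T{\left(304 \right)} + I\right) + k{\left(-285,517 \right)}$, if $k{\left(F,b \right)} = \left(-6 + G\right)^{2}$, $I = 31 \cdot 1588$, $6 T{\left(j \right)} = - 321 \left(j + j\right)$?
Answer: $16725$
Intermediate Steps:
$G = 1$ ($G = 6 \cdot \frac{1}{6} = 1$)
$T{\left(j \right)} = - 107 j$ ($T{\left(j \right)} = \frac{\left(-321\right) \left(j + j\right)}{6} = \frac{\left(-321\right) 2 j}{6} = \frac{\left(-642\right) j}{6} = - 107 j$)
$I = 49228$
$k{\left(F,b \right)} = 25$ ($k{\left(F,b \right)} = \left(-6 + 1\right)^{2} = \left(-5\right)^{2} = 25$)
$\left(T{\left(304 \right)} + I\right) + k{\left(-285,517 \right)} = \left(\left(-107\right) 304 + 49228\right) + 25 = \left(-32528 + 49228\right) + 25 = 16700 + 25 = 16725$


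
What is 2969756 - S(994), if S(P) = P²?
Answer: 1981720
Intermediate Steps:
2969756 - S(994) = 2969756 - 1*994² = 2969756 - 1*988036 = 2969756 - 988036 = 1981720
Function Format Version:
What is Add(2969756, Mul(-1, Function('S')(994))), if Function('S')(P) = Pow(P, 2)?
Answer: 1981720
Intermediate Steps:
Add(2969756, Mul(-1, Function('S')(994))) = Add(2969756, Mul(-1, Pow(994, 2))) = Add(2969756, Mul(-1, 988036)) = Add(2969756, -988036) = 1981720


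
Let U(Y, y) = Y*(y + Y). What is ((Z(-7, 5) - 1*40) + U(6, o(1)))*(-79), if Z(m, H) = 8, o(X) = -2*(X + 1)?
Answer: 1580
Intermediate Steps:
o(X) = -2 - 2*X (o(X) = -2*(1 + X) = -2 - 2*X)
U(Y, y) = Y*(Y + y)
((Z(-7, 5) - 1*40) + U(6, o(1)))*(-79) = ((8 - 1*40) + 6*(6 + (-2 - 2*1)))*(-79) = ((8 - 40) + 6*(6 + (-2 - 2)))*(-79) = (-32 + 6*(6 - 4))*(-79) = (-32 + 6*2)*(-79) = (-32 + 12)*(-79) = -20*(-79) = 1580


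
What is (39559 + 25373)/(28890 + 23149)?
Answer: 64932/52039 ≈ 1.2478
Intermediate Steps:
(39559 + 25373)/(28890 + 23149) = 64932/52039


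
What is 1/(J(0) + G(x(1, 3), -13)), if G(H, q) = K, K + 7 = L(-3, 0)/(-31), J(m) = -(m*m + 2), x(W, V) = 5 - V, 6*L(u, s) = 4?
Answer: -93/839 ≈ -0.11085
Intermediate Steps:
L(u, s) = 2/3 (L(u, s) = (1/6)*4 = 2/3)
J(m) = -2 - m**2 (J(m) = -(m**2 + 2) = -(2 + m**2) = -2 - m**2)
K = -653/93 (K = -7 + (2/3)/(-31) = -7 + (2/3)*(-1/31) = -7 - 2/93 = -653/93 ≈ -7.0215)
G(H, q) = -653/93
1/(J(0) + G(x(1, 3), -13)) = 1/((-2 - 1*0**2) - 653/93) = 1/((-2 - 1*0) - 653/93) = 1/((-2 + 0) - 653/93) = 1/(-2 - 653/93) = 1/(-839/93) = -93/839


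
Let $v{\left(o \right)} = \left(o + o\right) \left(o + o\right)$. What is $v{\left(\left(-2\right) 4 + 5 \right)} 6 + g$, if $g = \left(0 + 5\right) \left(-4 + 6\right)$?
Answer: $226$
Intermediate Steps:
$v{\left(o \right)} = 4 o^{2}$ ($v{\left(o \right)} = 2 o 2 o = 4 o^{2}$)
$g = 10$ ($g = 5 \cdot 2 = 10$)
$v{\left(\left(-2\right) 4 + 5 \right)} 6 + g = 4 \left(\left(-2\right) 4 + 5\right)^{2} \cdot 6 + 10 = 4 \left(-8 + 5\right)^{2} \cdot 6 + 10 = 4 \left(-3\right)^{2} \cdot 6 + 10 = 4 \cdot 9 \cdot 6 + 10 = 36 \cdot 6 + 10 = 216 + 10 = 226$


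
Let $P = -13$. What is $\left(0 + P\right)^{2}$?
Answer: $169$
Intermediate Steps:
$\left(0 + P\right)^{2} = \left(0 - 13\right)^{2} = \left(-13\right)^{2} = 169$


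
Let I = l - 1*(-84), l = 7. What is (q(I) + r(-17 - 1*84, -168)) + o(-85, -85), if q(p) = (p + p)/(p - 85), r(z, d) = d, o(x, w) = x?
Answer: -668/3 ≈ -222.67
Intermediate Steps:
I = 91 (I = 7 - 1*(-84) = 7 + 84 = 91)
q(p) = 2*p/(-85 + p) (q(p) = (2*p)/(-85 + p) = 2*p/(-85 + p))
(q(I) + r(-17 - 1*84, -168)) + o(-85, -85) = (2*91/(-85 + 91) - 168) - 85 = (2*91/6 - 168) - 85 = (2*91*(⅙) - 168) - 85 = (91/3 - 168) - 85 = -413/3 - 85 = -668/3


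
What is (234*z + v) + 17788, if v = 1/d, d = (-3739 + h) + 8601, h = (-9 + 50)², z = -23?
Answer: 81172459/6543 ≈ 12406.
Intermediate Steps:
h = 1681 (h = 41² = 1681)
d = 6543 (d = (-3739 + 1681) + 8601 = -2058 + 8601 = 6543)
v = 1/6543 ≈ 0.00015284
(234*z + v) + 17788 = (234*(-23) + 1/6543) + 17788 = (-5382 + 1/6543) + 17788 = -35214425/6543 + 17788 = 81172459/6543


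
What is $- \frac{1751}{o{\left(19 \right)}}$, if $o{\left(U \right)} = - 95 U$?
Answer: $\frac{1751}{1805} \approx 0.97008$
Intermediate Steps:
$- \frac{1751}{o{\left(19 \right)}} = - \frac{1751}{\left(-95\right) 19} = - \frac{1751}{-1805} = \left(-1751\right) \left(- \frac{1}{1805}\right) = \frac{1751}{1805}$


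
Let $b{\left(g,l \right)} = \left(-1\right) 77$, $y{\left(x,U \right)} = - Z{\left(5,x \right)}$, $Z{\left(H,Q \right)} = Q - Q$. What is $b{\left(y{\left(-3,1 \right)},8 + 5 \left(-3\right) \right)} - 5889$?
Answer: $-5966$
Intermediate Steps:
$Z{\left(H,Q \right)} = 0$
$y{\left(x,U \right)} = 0$ ($y{\left(x,U \right)} = \left(-1\right) 0 = 0$)
$b{\left(g,l \right)} = -77$
$b{\left(y{\left(-3,1 \right)},8 + 5 \left(-3\right) \right)} - 5889 = -77 - 5889 = -5966$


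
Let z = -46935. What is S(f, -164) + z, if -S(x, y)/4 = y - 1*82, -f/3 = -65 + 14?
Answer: -45951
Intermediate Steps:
f = 153 (f = -3*(-65 + 14) = -3*(-51) = 153)
S(x, y) = 328 - 4*y (S(x, y) = -4*(y - 1*82) = -4*(y - 82) = -4*(-82 + y) = 328 - 4*y)
S(f, -164) + z = (328 - 4*(-164)) - 46935 = (328 + 656) - 46935 = 984 - 46935 = -45951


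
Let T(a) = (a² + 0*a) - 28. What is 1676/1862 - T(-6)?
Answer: -6610/931 ≈ -7.0999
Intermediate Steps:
T(a) = -28 + a² (T(a) = (a² + 0) - 28 = a² - 28 = -28 + a²)
1676/1862 - T(-6) = 1676/1862 - (-28 + (-6)²) = 1676*(1/1862) - (-28 + 36) = 838/931 - 1*8 = 838/931 - 8 = -6610/931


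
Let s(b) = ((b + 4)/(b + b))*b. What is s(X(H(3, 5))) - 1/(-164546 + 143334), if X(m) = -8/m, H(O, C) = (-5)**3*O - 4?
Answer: 16163923/8039348 ≈ 2.0106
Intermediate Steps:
H(O, C) = -4 - 125*O (H(O, C) = -125*O - 4 = -4 - 125*O)
s(b) = 2 + b/2 (s(b) = ((4 + b)/((2*b)))*b = ((4 + b)*(1/(2*b)))*b = ((4 + b)/(2*b))*b = 2 + b/2)
s(X(H(3, 5))) - 1/(-164546 + 143334) = (2 + (-8/(-4 - 125*3))/2) - 1/(-164546 + 143334) = (2 + (-8/(-4 - 375))/2) - 1/(-21212) = (2 + (-8/(-379))/2) - 1*(-1/21212) = (2 + (-8*(-1/379))/2) + 1/21212 = (2 + (1/2)*(8/379)) + 1/21212 = (2 + 4/379) + 1/21212 = 762/379 + 1/21212 = 16163923/8039348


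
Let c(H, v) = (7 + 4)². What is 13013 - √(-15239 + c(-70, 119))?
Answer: 13013 - I*√15118 ≈ 13013.0 - 122.96*I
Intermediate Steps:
c(H, v) = 121 (c(H, v) = 11² = 121)
13013 - √(-15239 + c(-70, 119)) = 13013 - √(-15239 + 121) = 13013 - √(-15118) = 13013 - I*√15118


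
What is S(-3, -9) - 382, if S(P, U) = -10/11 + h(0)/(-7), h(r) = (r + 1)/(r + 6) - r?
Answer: -176915/462 ≈ -382.93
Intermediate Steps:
h(r) = -r + (1 + r)/(6 + r) (h(r) = (1 + r)/(6 + r) - r = -r + (1 + r)/(6 + r))
S(P, U) = -431/462 (S(P, U) = -10/11 + ((1 - 1*0**2 - 5*0)/(6 + 0))/(-7) = -10*1/11 + ((1 - 1*0 + 0)/6)*(-1/7) = -10/11 + ((1 + 0 + 0)/6)*(-1/7) = -10/11 + ((1/6)*1)*(-1/7) = -10/11 + (1/6)*(-1/7) = -10/11 - 1/42 = -431/462)
S(-3, -9) - 382 = -431/462 - 382 = -176915/462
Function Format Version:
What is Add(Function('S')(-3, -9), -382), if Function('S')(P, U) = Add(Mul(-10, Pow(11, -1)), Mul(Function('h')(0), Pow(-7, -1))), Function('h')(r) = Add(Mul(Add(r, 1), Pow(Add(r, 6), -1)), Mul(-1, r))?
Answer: Rational(-176915, 462) ≈ -382.93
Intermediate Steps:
Function('h')(r) = Add(Mul(-1, r), Mul(Pow(Add(6, r), -1), Add(1, r))) (Function('h')(r) = Add(Mul(Add(1, r), Pow(Add(6, r), -1)), Mul(-1, r)) = Add(Mul(Pow(Add(6, r), -1), Add(1, r)), Mul(-1, r)) = Add(Mul(-1, r), Mul(Pow(Add(6, r), -1), Add(1, r))))
Function('S')(P, U) = Rational(-431, 462) (Function('S')(P, U) = Add(Mul(-10, Pow(11, -1)), Mul(Mul(Pow(Add(6, 0), -1), Add(1, Mul(-1, Pow(0, 2)), Mul(-5, 0))), Pow(-7, -1))) = Add(Mul(-10, Rational(1, 11)), Mul(Mul(Pow(6, -1), Add(1, Mul(-1, 0), 0)), Rational(-1, 7))) = Add(Rational(-10, 11), Mul(Mul(Rational(1, 6), Add(1, 0, 0)), Rational(-1, 7))) = Add(Rational(-10, 11), Mul(Mul(Rational(1, 6), 1), Rational(-1, 7))) = Add(Rational(-10, 11), Mul(Rational(1, 6), Rational(-1, 7))) = Add(Rational(-10, 11), Rational(-1, 42)) = Rational(-431, 462))
Add(Function('S')(-3, -9), -382) = Add(Rational(-431, 462), -382) = Rational(-176915, 462)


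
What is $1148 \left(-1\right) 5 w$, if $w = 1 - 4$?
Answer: $17220$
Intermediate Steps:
$w = -3$ ($w = 1 - 4 = -3$)
$1148 \left(-1\right) 5 w = 1148 \left(-1\right) 5 \left(-3\right) = 1148 \left(\left(-5\right) \left(-3\right)\right) = 1148 \cdot 15 = 17220$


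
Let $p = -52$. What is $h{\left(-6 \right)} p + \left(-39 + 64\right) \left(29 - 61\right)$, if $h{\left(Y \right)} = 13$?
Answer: $-1476$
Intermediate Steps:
$h{\left(-6 \right)} p + \left(-39 + 64\right) \left(29 - 61\right) = 13 \left(-52\right) + \left(-39 + 64\right) \left(29 - 61\right) = -676 + 25 \left(-32\right) = -676 - 800 = -1476$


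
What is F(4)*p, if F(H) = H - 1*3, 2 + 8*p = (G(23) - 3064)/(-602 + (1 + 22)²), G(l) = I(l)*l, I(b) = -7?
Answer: 3079/584 ≈ 5.2723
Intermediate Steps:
G(l) = -7*l
p = 3079/584 (p = -¼ + ((-7*23 - 3064)/(-602 + (1 + 22)²))/8 = -¼ + ((-161 - 3064)/(-602 + 23²))/8 = -¼ + (-3225/(-602 + 529))/8 = -¼ + (-3225/(-73))/8 = -¼ + (-3225*(-1/73))/8 = -¼ + (⅛)*(3225/73) = -¼ + 3225/584 = 3079/584 ≈ 5.2723)
F(H) = -3 + H (F(H) = H - 3 = -3 + H)
F(4)*p = (-3 + 4)*(3079/584) = 1*(3079/584) = 3079/584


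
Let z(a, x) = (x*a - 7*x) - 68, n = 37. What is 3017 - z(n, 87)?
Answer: 475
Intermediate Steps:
z(a, x) = -68 - 7*x + a*x (z(a, x) = (a*x - 7*x) - 68 = (-7*x + a*x) - 68 = -68 - 7*x + a*x)
3017 - z(n, 87) = 3017 - (-68 - 7*87 + 37*87) = 3017 - (-68 - 609 + 3219) = 3017 - 1*2542 = 3017 - 2542 = 475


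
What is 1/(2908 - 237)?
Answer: 1/2671 ≈ 0.00037439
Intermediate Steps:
1/(2908 - 237) = 1/2671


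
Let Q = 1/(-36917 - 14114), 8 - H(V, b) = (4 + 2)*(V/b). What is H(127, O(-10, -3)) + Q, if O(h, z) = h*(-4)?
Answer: -11277871/1020620 ≈ -11.050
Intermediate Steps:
O(h, z) = -4*h
H(V, b) = 8 - 6*V/b (H(V, b) = 8 - (4 + 2)*V/b = 8 - 6*V/b)
Q = -1/51031 (Q = 1/(-51031) = -1/51031 ≈ -1.9596e-5)
H(127, O(-10, -3)) + Q = (8 - 6*127/(-4*(-10))) - 1/51031 = (8 - 6*127/40) - 1/51031 = (8 - 6*127*1/40) - 1/51031 = (8 - 381/20) - 1/51031 = -221/20 - 1/51031 = -11277871/1020620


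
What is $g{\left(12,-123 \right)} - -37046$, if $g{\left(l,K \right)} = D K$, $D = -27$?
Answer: $40367$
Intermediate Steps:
$g{\left(l,K \right)} = - 27 K$
$g{\left(12,-123 \right)} - -37046 = \left(-27\right) \left(-123\right) - -37046 = 3321 + 37046 = 40367$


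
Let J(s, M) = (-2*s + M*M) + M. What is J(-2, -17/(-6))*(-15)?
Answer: -2675/12 ≈ -222.92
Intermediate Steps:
J(s, M) = M + M² - 2*s (J(s, M) = (-2*s + M²) + M = (M² - 2*s) + M = M + M² - 2*s)
J(-2, -17/(-6))*(-15) = (-17/(-6) + (-17/(-6))² - 2*(-2))*(-15) = (-17*(-⅙) + (-17*(-⅙))² + 4)*(-15) = (17/6 + (17/6)² + 4)*(-15) = (17/6 + 289/36 + 4)*(-15) = (535/36)*(-15) = -2675/12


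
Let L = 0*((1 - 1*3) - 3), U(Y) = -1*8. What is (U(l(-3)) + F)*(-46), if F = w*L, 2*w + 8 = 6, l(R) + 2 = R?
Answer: 368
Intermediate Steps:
l(R) = -2 + R
w = -1 (w = -4 + (1/2)*6 = -4 + 3 = -1)
U(Y) = -8
L = 0 (L = 0*((1 - 3) - 3) = 0*(-2 - 3) = 0*(-5) = 0)
F = 0 (F = -1*0 = 0)
(U(l(-3)) + F)*(-46) = (-8 + 0)*(-46) = -8*(-46) = 368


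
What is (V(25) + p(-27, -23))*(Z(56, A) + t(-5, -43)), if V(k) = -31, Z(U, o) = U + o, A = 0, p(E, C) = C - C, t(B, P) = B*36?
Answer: 3844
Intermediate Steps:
t(B, P) = 36*B
p(E, C) = 0
(V(25) + p(-27, -23))*(Z(56, A) + t(-5, -43)) = (-31 + 0)*((56 + 0) + 36*(-5)) = -31*(56 - 180) = -31*(-124) = 3844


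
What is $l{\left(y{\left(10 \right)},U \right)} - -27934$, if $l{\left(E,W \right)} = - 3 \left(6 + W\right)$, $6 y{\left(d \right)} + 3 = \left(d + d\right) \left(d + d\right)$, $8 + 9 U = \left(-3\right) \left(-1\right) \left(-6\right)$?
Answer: $\frac{83774}{3} \approx 27925.0$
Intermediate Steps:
$U = - \frac{26}{9}$ ($U = - \frac{8}{9} + \frac{\left(-3\right) \left(-1\right) \left(-6\right)}{9} = - \frac{8}{9} + \frac{3 \left(-6\right)}{9} = - \frac{8}{9} + \frac{1}{9} \left(-18\right) = - \frac{8}{9} - 2 = - \frac{26}{9} \approx -2.8889$)
$y{\left(d \right)} = - \frac{1}{2} + \frac{2 d^{2}}{3}$ ($y{\left(d \right)} = - \frac{1}{2} + \frac{\left(d + d\right) \left(d + d\right)}{6} = - \frac{1}{2} + \frac{2 d 2 d}{6} = - \frac{1}{2} + \frac{4 d^{2}}{6} = - \frac{1}{2} + \frac{2 d^{2}}{3}$)
$l{\left(E,W \right)} = -18 - 3 W$
$l{\left(y{\left(10 \right)},U \right)} - -27934 = \left(-18 - - \frac{26}{3}\right) - -27934 = \left(-18 + \frac{26}{3}\right) + 27934 = - \frac{28}{3} + 27934 = \frac{83774}{3}$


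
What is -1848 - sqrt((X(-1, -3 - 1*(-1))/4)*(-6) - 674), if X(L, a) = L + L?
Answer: -1848 - I*sqrt(671) ≈ -1848.0 - 25.904*I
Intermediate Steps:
X(L, a) = 2*L
-1848 - sqrt((X(-1, -3 - 1*(-1))/4)*(-6) - 674) = -1848 - sqrt(((2*(-1))/4)*(-6) - 674) = -1848 - sqrt(-2*1/4*(-6) - 674) = -1848 - sqrt(-1/2*(-6) - 674) = -1848 - sqrt(3 - 674) = -1848 - sqrt(-671) = -1848 - I*sqrt(671)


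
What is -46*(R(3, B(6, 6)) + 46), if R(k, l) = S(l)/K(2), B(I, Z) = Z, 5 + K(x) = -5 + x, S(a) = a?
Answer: -4163/2 ≈ -2081.5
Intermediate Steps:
K(x) = -10 + x (K(x) = -5 + (-5 + x) = -10 + x)
R(k, l) = -l/8 (R(k, l) = l/(-10 + 2) = l/(-8) = l*(-⅛) = -l/8)
-46*(R(3, B(6, 6)) + 46) = -46*(-⅛*6 + 46) = -46*(-¾ + 46) = -46*181/4 = -4163/2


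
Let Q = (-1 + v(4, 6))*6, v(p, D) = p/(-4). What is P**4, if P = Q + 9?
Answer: 81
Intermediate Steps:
v(p, D) = -p/4 (v(p, D) = p*(-1/4) = -p/4)
Q = -12 (Q = (-1 - 1/4*4)*6 = (-1 - 1)*6 = -2*6 = -12)
P = -3 (P = -12 + 9 = -3)
P**4 = (-3)**4 = 81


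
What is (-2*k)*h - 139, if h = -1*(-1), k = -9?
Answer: -121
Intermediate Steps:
h = 1
(-2*k)*h - 139 = -2*(-9)*1 - 139 = 18*1 - 139 = 18 - 139 = -121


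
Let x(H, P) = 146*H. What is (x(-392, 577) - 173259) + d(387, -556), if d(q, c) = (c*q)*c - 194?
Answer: 119404947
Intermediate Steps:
d(q, c) = -194 + q*c² (d(q, c) = q*c² - 194 = -194 + q*c²)
(x(-392, 577) - 173259) + d(387, -556) = (146*(-392) - 173259) + (-194 + 387*(-556)²) = (-57232 - 173259) + (-194 + 387*309136) = -230491 + (-194 + 119635632) = -230491 + 119635438 = 119404947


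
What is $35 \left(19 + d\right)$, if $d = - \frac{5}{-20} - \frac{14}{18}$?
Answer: $\frac{23275}{36} \approx 646.53$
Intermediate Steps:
$d = - \frac{19}{36}$ ($d = \left(-5\right) \left(- \frac{1}{20}\right) - \frac{7}{9} = \frac{1}{4} - \frac{7}{9} = - \frac{19}{36} \approx -0.52778$)
$35 \left(19 + d\right) = 35 \left(19 - \frac{19}{36}\right) = 35 \cdot \frac{665}{36} = \frac{23275}{36}$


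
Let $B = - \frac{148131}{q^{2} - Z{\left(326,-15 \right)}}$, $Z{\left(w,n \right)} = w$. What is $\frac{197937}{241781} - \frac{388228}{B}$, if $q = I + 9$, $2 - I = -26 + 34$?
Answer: $- \frac{29726250233809}{35815261311} \approx -829.99$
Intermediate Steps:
$I = -6$ ($I = 2 - \left(-26 + 34\right) = 2 - 8 = -6$)
$q = 3$ ($q = -6 + 9 = 3$)
$B = \frac{148131}{317}$ ($B = - \frac{148131}{3^{2} - 326} = - \frac{148131}{9 - 326} = - \frac{148131}{-317} = \left(-148131\right) \left(- \frac{1}{317}\right) = \frac{148131}{317} \approx 467.29$)
$\frac{197937}{241781} - \frac{388228}{B} = \frac{197937}{241781} - \frac{388228}{\frac{148131}{317}} = 197937 \cdot \frac{1}{241781} - \frac{123068276}{148131} = \frac{197937}{241781} - \frac{123068276}{148131} = - \frac{29726250233809}{35815261311}$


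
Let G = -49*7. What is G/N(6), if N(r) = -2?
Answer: 343/2 ≈ 171.50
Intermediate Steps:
G = -343
G/N(6) = -343/(-2) = -343*(-1/2) = 343/2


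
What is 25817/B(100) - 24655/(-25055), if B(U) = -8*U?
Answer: -125424187/4008800 ≈ -31.287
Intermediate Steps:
25817/B(100) - 24655/(-25055) = 25817/((-8*100)) - 24655/(-25055) = 25817/(-800) - 24655*(-1/25055) = 25817*(-1/800) + 4931/5011 = -25817/800 + 4931/5011 = -125424187/4008800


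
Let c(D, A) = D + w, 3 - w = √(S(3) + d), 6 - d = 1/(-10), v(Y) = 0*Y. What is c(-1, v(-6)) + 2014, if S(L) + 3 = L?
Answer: 2016 - √610/10 ≈ 2013.5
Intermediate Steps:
S(L) = -3 + L
v(Y) = 0
d = 61/10 (d = 6 - 1/(-10) = 6 - 1*(-⅒) = 6 + ⅒ = 61/10 ≈ 6.1000)
w = 3 - √610/10 (w = 3 - √((-3 + 3) + 61/10) = 3 - √(0 + 61/10) = 3 - √(61/10) = 3 - √610/10 ≈ 0.53018)
c(D, A) = 3 + D - √610/10 (c(D, A) = D + (3 - √610/10) = 3 + D - √610/10)
c(-1, v(-6)) + 2014 = (3 - 1 - √610/10) + 2014 = (2 - √610/10) + 2014 = 2016 - √610/10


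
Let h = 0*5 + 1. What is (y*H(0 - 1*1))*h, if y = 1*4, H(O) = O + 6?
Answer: 20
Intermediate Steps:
H(O) = 6 + O
h = 1 (h = 0 + 1 = 1)
y = 4
(y*H(0 - 1*1))*h = (4*(6 + (0 - 1*1)))*1 = (4*(6 + (0 - 1)))*1 = (4*(6 - 1))*1 = (4*5)*1 = 20*1 = 20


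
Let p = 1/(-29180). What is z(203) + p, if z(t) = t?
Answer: 5923539/29180 ≈ 203.00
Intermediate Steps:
p = -1/29180 ≈ -3.4270e-5
z(203) + p = 203 - 1/29180 = 5923539/29180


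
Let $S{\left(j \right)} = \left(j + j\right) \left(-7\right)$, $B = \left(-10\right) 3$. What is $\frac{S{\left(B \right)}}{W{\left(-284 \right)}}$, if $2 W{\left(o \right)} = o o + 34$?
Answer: $\frac{84}{8069} \approx 0.01041$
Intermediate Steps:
$B = -30$
$W{\left(o \right)} = 17 + \frac{o^{2}}{2}$ ($W{\left(o \right)} = \frac{o o + 34}{2} = \frac{o^{2} + 34}{2} = \frac{34 + o^{2}}{2} = 17 + \frac{o^{2}}{2}$)
$S{\left(j \right)} = - 14 j$ ($S{\left(j \right)} = 2 j \left(-7\right) = - 14 j$)
$\frac{S{\left(B \right)}}{W{\left(-284 \right)}} = \frac{\left(-14\right) \left(-30\right)}{17 + \frac{\left(-284\right)^{2}}{2}} = \frac{420}{17 + \frac{1}{2} \cdot 80656} = \frac{420}{17 + 40328} = \frac{420}{40345} = 420 \cdot \frac{1}{40345} = \frac{84}{8069}$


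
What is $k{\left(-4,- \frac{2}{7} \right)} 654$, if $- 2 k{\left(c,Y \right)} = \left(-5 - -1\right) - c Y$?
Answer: $\frac{11772}{7} \approx 1681.7$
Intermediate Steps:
$k{\left(c,Y \right)} = 2 + \frac{Y c}{2}$ ($k{\left(c,Y \right)} = - \frac{\left(-5 - -1\right) - c Y}{2} = - \frac{\left(-5 + 1\right) - Y c}{2} = - \frac{-4 - Y c}{2} = 2 + \frac{Y c}{2}$)
$k{\left(-4,- \frac{2}{7} \right)} 654 = \left(2 + \frac{1}{2} \left(- \frac{2}{7}\right) \left(-4\right)\right) 654 = \left(2 + \frac{4}{7}\right) 654 = \frac{18}{7} \cdot 654 = \frac{11772}{7}$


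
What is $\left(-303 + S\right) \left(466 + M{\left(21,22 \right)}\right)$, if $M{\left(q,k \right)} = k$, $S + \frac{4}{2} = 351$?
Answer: $22448$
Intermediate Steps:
$S = 349$ ($S = -2 + 351 = 349$)
$\left(-303 + S\right) \left(466 + M{\left(21,22 \right)}\right) = \left(-303 + 349\right) \left(466 + 22\right) = 46 \cdot 488 = 22448$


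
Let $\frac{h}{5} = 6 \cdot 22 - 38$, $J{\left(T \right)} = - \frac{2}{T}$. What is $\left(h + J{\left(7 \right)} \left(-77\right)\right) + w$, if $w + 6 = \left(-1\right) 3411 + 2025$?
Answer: $-900$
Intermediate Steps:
$h = 470$ ($h = 5 \left(6 \cdot 22 - 38\right) = 5 \left(132 - 38\right) = 5 \cdot 94 = 470$)
$w = -1392$ ($w = -6 + \left(\left(-1\right) 3411 + 2025\right) = -6 + \left(-3411 + 2025\right) = -6 - 1386 = -1392$)
$\left(h + J{\left(7 \right)} \left(-77\right)\right) + w = \left(470 + - \frac{2}{7} \left(-77\right)\right) - 1392 = \left(470 + \left(-2\right) \frac{1}{7} \left(-77\right)\right) - 1392 = \left(470 - -22\right) - 1392 = \left(470 + 22\right) - 1392 = 492 - 1392 = -900$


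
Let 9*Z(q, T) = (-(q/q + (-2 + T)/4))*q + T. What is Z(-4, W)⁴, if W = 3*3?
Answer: 160000/6561 ≈ 24.387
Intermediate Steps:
W = 9
Z(q, T) = T/9 + q*(-½ - T/4)/9 (Z(q, T) = ((-(q/q + (-2 + T)/4))*q + T)/9 = ((-(1 + (-2 + T)*(¼)))*q + T)/9 = ((-(1 + (-½ + T/4)))*q + T)/9 = ((-(½ + T/4))*q + T)/9 = ((-½ - T/4)*q + T)/9 = (q*(-½ - T/4) + T)/9 = (T + q*(-½ - T/4))/9 = T/9 + q*(-½ - T/4)/9)
Z(-4, W)⁴ = (-1/18*(-4) + (⅑)*9 - 1/36*9*(-4))⁴ = (2/9 + 1 + 1)⁴ = (20/9)⁴ = 160000/6561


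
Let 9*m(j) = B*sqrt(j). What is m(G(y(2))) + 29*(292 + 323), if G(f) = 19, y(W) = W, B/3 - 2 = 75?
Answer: 17835 + 77*sqrt(19)/3 ≈ 17947.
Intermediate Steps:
B = 231 (B = 6 + 3*75 = 6 + 225 = 231)
m(j) = 77*sqrt(j)/3 (m(j) = (231*sqrt(j))/9 = 77*sqrt(j)/3)
m(G(y(2))) + 29*(292 + 323) = 77*sqrt(19)/3 + 29*(292 + 323) = 77*sqrt(19)/3 + 29*615 = 77*sqrt(19)/3 + 17835 = 17835 + 77*sqrt(19)/3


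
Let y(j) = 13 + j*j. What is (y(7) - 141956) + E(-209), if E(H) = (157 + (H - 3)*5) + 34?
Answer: -142763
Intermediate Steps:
E(H) = 176 + 5*H (E(H) = (157 + (-3 + H)*5) + 34 = (157 + (-15 + 5*H)) + 34 = (142 + 5*H) + 34 = 176 + 5*H)
y(j) = 13 + j²
(y(7) - 141956) + E(-209) = ((13 + 7²) - 141956) + (176 + 5*(-209)) = ((13 + 49) - 141956) + (176 - 1045) = (62 - 141956) - 869 = -141894 - 869 = -142763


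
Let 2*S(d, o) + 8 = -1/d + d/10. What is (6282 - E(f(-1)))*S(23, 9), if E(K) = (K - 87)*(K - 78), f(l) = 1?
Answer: 22457/23 ≈ 976.39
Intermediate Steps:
E(K) = (-87 + K)*(-78 + K)
S(d, o) = -4 - 1/(2*d) + d/20 (S(d, o) = -4 + (-1/d + d/10)/2 = -4 + (-1/(2*d) + d/20) = -4 - 1/(2*d) + d/20)
(6282 - E(f(-1)))*S(23, 9) = (6282 - (6786 + 1² - 165*1))*((1/20)*(-10 + 23*(-80 + 23))/23) = (6282 - (6786 + 1 - 165))*((1/20)*(1/23)*(-10 + 23*(-57))) = (6282 - 1*6622)*((1/20)*(1/23)*(-10 - 1311)) = (6282 - 6622)*((1/20)*(1/23)*(-1321)) = -340*(-1321/460) = 22457/23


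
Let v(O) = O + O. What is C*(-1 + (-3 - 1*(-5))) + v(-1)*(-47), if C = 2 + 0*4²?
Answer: 96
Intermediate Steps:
C = 2 (C = 2 + 0*16 = 2 + 0 = 2)
v(O) = 2*O
C*(-1 + (-3 - 1*(-5))) + v(-1)*(-47) = 2*(-1 + (-3 - 1*(-5))) + (2*(-1))*(-47) = 2*(-1 + (-3 + 5)) - 2*(-47) = 2*(-1 + 2) + 94 = 2*1 + 94 = 2 + 94 = 96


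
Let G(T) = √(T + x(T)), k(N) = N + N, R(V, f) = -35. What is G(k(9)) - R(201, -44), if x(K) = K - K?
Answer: 35 + 3*√2 ≈ 39.243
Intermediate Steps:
k(N) = 2*N
x(K) = 0
G(T) = √T (G(T) = √(T + 0) = √T)
G(k(9)) - R(201, -44) = √(2*9) - 1*(-35) = √18 + 35 = 3*√2 + 35 = 35 + 3*√2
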